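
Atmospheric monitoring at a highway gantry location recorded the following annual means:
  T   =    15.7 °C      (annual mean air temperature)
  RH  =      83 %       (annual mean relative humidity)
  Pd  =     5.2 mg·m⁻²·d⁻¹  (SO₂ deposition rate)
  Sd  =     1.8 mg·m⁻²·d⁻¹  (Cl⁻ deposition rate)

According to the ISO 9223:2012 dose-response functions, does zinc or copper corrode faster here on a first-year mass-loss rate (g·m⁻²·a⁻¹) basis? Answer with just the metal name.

zinc: f(T) = -0.071·(T−10) [T>10 °C] = -0.4047
  sulphur-dioxide contribution → 0.8091 μm/a
  chloride contribution → 0.1805 μm/a
  ⇒ r_corr(zinc) = 0.9896 μm/a
  mass loss = 0.9896 μm/a × 7.14 g/cm³ = 7.066 g·m⁻²·a⁻¹
copper: temperature factor f = -0.080·(5.7) = -0.4560
  sulphur-dioxide contribution → 0.6905 μm/a
  chloride contribution → 0.5145 μm/a
  total first-year rate 1.205 μm/a
  mass loss = 1.205 μm/a × 8.96 g/cm³ = 10.8 g·m⁻²·a⁻¹
Ordering by g·m⁻²·a⁻¹: copper (10.8) > zinc (7.07)

copper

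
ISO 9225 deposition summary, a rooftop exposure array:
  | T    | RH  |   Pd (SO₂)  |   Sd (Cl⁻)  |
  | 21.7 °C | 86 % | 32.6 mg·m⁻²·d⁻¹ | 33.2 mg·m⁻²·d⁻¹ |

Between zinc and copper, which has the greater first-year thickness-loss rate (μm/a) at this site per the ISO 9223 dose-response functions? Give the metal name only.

zinc: temperature factor f = -0.071·(11.7) = -0.8307
  Pd branch = 0.0129·Pd^0.44·e^(0.046·RH+f) = 1.361 μm/a
  Sd branch = 0.0175·Sd^0.57·e^(0.008·RH+0.085·T) = 1.622 μm/a
  sum: 1.361 + 1.622 → r_corr = 2.982 μm/a
copper: temperature factor f = -0.080·(11.7) = -0.9360
  Pd branch = 0.0053·Pd^0.26·e^(0.059·RH+f) = 0.8219 μm/a
  Sd branch = 0.01025·Sd^0.27·e^(0.036·RH+0.049·T) = 1.69 μm/a
  sum: 0.8219 + 1.69 → r_corr = 2.512 μm/a
Ordering by μm/a: zinc (2.98) > copper (2.51)

zinc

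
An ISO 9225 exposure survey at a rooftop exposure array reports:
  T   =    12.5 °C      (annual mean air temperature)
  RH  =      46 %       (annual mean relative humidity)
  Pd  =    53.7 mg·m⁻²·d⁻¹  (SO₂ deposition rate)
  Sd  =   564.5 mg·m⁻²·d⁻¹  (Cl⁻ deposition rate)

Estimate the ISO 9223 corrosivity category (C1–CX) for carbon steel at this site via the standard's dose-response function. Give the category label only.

carbon steel: temperature factor f = -0.054·(2.5) = -0.1350
  sulphur-dioxide contribution → 30.8 μm/a
  chloride contribution → 39 μm/a
  ⇒ r_corr(carbon steel) = 69.79 μm/a
ISO 9223 Table 2 (carbon steel): 50 < 69.8 ≤ 80 μm/a ⇒ C4

C4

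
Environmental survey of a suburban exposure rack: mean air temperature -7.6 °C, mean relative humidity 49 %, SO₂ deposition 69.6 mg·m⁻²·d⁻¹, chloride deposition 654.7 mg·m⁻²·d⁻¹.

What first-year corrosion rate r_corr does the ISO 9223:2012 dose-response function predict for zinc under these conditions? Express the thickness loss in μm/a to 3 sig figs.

zinc: f(T) = +0.038·(T−10) [T≤10 °C] = -0.6688
  SO₂ term: 0.0129·69.6^0.44·exp(0.046·49-0.6688) = 0.4072
  Sd branch = 0.0175·Sd^0.57·e^(0.008·RH+0.085·T) = 0.5469 μm/a
  sum: 0.4072 + 0.5469 → r_corr = 0.954 μm/a

r_corr = 0.954 μm/a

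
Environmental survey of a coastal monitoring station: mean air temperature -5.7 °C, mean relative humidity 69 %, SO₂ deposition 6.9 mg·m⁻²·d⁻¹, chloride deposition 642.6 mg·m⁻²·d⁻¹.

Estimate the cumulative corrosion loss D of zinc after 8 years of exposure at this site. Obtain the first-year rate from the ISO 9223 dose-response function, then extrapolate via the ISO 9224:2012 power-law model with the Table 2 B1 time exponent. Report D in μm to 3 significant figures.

D(8) = 6.20 μm

zinc: f(T) = +0.038·(T−10) [T≤10 °C] = -0.5966
  sulphur-dioxide contribution → 0.3972 μm/a
  chloride contribution → 0.7462 μm/a
  total first-year rate 1.143 μm/a
ISO 9224: D(t) = r_corr · t^b with b = 0.813 (zinc, B1)
  D(8) = 1.143 × 8^0.813 = 1.143 × 5.423 = 6.201 μm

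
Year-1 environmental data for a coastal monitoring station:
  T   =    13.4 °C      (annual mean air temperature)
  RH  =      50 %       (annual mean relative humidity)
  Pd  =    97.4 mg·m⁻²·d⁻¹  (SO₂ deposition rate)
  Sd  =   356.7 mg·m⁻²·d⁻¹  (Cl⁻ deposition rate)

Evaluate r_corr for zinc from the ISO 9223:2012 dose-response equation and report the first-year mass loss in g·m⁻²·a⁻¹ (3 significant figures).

zinc: f(T) = -0.071·(T−10) [T>10 °C] = -0.2414
  SO₂ term: 0.0129·97.4^0.44·exp(0.046·50-0.2414) = 0.7579
  Cl⁻ term: 0.0175·356.7^0.57·exp(0.008·50+0.085·13.4) = 2.324
  sum: 0.7579 + 2.324 → r_corr = 3.082 μm/a
Convert to mass loss: 3.082 μm/a × 7.14 g/cm³ = 22 g·m⁻²·a⁻¹

r_corr = 22.0 g·m⁻²·a⁻¹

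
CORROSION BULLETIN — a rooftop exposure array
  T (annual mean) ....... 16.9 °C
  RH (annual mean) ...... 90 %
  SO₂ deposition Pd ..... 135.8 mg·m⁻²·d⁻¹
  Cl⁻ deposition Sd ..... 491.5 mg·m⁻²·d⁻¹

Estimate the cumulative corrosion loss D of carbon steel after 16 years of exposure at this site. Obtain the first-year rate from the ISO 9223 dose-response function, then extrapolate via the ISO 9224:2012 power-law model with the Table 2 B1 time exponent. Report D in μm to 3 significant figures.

carbon steel: f(T) = -0.054·(T−10) [T>10 °C] = -0.3726
  Pd branch = 1.77·Pd^0.52·e^(0.02·RH+f) = 94.84 μm/a
  Cl⁻ term: 0.102·491.5^0.62·exp(0.033·90+0.04·16.9) = 182.3
  r_corr = 94.84 + 182.3 = 277.1 μm/a
Long-term exponent b (ISO 9224 Table 2, B1) = 0.523
  D(16) = 277.1 × 16^0.523 = 277.1 × 4.263 = 1182 μm

D(16) = 1.18e+03 μm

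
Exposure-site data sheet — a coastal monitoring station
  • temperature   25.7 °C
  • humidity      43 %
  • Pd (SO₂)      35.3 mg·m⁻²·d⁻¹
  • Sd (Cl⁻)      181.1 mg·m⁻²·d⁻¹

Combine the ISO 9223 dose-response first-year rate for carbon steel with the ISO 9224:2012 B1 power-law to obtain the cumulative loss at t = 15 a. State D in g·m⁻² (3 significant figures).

D(15) = 1.33e+03 g·m⁻²

carbon steel: temperature factor f = -0.054·(15.7) = -0.8478
  Pd branch = 1.77·Pd^0.52·e^(0.02·RH+f) = 11.43 μm/a
  Cl⁻ term: 0.102·181.1^0.62·exp(0.033·43+0.04·25.7) = 29.6
  sum: 11.43 + 29.6 → r_corr = 41.03 μm/a
ISO 9224: D(t) = r_corr · t^b with b = 0.523 (carbon steel, B1)
  D(15) = 41.03 × 15^0.523 = 41.03 × 4.122 = 169.1 μm
  Mass loss = 169.1 μm × 7.85 g/cm³ = 1328 g·m⁻²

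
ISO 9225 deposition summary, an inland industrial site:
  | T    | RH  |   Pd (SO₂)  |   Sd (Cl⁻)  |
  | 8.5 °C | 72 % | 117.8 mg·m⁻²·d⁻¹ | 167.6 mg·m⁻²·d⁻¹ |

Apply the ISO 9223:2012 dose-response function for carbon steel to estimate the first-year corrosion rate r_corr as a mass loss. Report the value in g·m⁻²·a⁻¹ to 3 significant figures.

r_corr = 849 g·m⁻²·a⁻¹

carbon steel: temperature factor f = +0.150·(-1.5) = -0.2250
  sulphur-dioxide contribution → 71.23 μm/a
  chloride contribution → 36.91 μm/a
  total first-year rate 108.1 μm/a
Convert to mass loss: 108.1 μm/a × 7.85 g/cm³ = 848.9 g·m⁻²·a⁻¹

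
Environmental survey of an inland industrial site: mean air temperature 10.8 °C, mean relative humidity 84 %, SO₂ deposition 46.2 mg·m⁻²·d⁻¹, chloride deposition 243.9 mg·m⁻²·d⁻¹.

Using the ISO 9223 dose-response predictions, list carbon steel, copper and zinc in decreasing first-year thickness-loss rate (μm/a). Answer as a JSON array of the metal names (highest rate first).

carbon steel: temperature factor f = -0.054·(0.8) = -0.0432
  Pd branch = 1.77·Pd^0.52·e^(0.02·RH+f) = 66.75 μm/a
  Cl⁻ term: 0.102·243.9^0.62·exp(0.033·84+0.04·10.8) = 75.88
  r_corr = 66.75 + 75.88 = 142.6 μm/a
copper: f(T) = -0.080·(T−10) [T>10 °C] = -0.0640
  SO₂ term: 0.0053·46.2^0.26·exp(0.059·84-0.0640) = 1.913
  Cl⁻ term: 0.01025·243.9^0.27·exp(0.036·84+0.049·10.8) = 1.579
  r_corr = 1.913 + 1.579 = 3.492 μm/a
zinc: T>10 °C ⇒ hinge -0.071·(10.8−10) = -0.0568
  Pd branch = 0.0129·Pd^0.44·e^(0.046·RH+f) = 3.137 μm/a
  Cl⁻ term: 0.0175·243.9^0.57·exp(0.008·84+0.085·10.8) = 1.969
  sum: 3.137 + 1.969 → r_corr = 5.106 μm/a
Ordering by μm/a: carbon steel (143) > zinc (5.11) > copper (3.49)

["carbon steel", "zinc", "copper"]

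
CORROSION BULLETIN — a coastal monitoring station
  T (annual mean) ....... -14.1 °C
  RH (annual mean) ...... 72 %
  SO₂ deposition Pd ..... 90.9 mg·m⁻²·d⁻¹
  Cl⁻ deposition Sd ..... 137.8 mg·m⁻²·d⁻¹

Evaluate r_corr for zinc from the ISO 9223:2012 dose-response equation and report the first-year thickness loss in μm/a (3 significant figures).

r_corr = 1.19 μm/a

zinc: f(T) = +0.038·(T−10) [T≤10 °C] = -0.9158
  Pd branch = 0.0129·Pd^0.44·e^(0.046·RH+f) = 1.03 μm/a
  Cl⁻ term: 0.0175·137.8^0.57·exp(0.008·72+0.085·-14.1) = 0.1556
  r_corr = 1.03 + 0.1556 = 1.186 μm/a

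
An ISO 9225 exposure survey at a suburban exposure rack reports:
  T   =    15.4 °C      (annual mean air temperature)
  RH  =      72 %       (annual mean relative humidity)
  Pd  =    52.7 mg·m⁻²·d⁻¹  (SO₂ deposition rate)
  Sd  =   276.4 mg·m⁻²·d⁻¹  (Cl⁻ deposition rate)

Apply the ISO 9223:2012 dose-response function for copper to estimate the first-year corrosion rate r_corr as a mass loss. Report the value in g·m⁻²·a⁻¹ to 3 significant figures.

copper: T>10 °C ⇒ hinge -0.080·(15.4−10) = -0.4320
  sulphur-dioxide contribution → 0.6749 μm/a
  chloride contribution → 1.328 μm/a
  ⇒ r_corr(copper) = 2.003 μm/a
Convert to mass loss: 2.003 μm/a × 8.96 g/cm³ = 17.95 g·m⁻²·a⁻¹

r_corr = 17.9 g·m⁻²·a⁻¹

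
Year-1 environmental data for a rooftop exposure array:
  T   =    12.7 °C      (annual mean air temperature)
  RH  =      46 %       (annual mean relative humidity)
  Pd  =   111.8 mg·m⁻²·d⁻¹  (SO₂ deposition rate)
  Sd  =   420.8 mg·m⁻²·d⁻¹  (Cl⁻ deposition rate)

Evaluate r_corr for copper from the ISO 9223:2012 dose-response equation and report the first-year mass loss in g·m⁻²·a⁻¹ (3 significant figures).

copper: temperature factor f = -0.080·(2.7) = -0.2160
  Pd branch = 0.0053·Pd^0.26·e^(0.059·RH+f) = 0.2197 μm/a
  Cl⁻ term: 0.01025·420.8^0.27·exp(0.036·46+0.049·12.7) = 0.5113
  sum: 0.2197 + 0.5113 → r_corr = 0.731 μm/a
Convert to mass loss: 0.731 μm/a × 8.96 g/cm³ = 6.549 g·m⁻²·a⁻¹

r_corr = 6.55 g·m⁻²·a⁻¹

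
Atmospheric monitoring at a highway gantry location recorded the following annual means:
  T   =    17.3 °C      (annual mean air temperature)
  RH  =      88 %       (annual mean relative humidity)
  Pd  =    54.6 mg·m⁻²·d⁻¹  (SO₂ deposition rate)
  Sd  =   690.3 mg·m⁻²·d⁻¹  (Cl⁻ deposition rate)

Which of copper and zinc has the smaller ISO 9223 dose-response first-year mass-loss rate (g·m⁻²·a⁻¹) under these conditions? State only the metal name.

copper: f(T) = -0.080·(T−10) [T>10 °C] = -0.5840
  SO₂ term: 0.0053·54.6^0.26·exp(0.059·88-0.5840) = 1.504
  Cl⁻ term: 0.01025·690.3^0.27·exp(0.036·88+0.049·17.3) = 3.321
  sum: 1.504 + 3.321 → r_corr = 4.825 μm/a
  mass loss = 4.825 μm/a × 8.96 g/cm³ = 43.23 g·m⁻²·a⁻¹
zinc: temperature factor f = -0.071·(7.3) = -0.5183
  Pd branch = 0.0129·Pd^0.44·e^(0.046·RH+f) = 2.558 μm/a
  Sd branch = 0.0175·Sd^0.57·e^(0.008·RH+0.085·T) = 6.392 μm/a
  sum: 2.558 + 6.392 → r_corr = 8.95 μm/a
  mass loss = 8.95 μm/a × 7.14 g/cm³ = 63.91 g·m⁻²·a⁻¹
Ordering by g·m⁻²·a⁻¹: zinc (63.9) > copper (43.2)

copper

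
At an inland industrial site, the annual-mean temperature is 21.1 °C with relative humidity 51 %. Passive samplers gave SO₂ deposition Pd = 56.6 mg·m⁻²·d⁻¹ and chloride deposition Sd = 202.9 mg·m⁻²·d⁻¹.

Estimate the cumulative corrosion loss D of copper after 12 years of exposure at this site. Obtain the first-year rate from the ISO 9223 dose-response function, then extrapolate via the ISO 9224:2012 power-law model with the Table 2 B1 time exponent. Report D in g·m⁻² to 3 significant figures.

copper: T>10 °C ⇒ hinge -0.080·(21.1−10) = -0.8880
  Pd branch = 0.0053·Pd^0.26·e^(0.059·RH+f) = 0.1262 μm/a
  Sd branch = 0.01025·Sd^0.27·e^(0.036·RH+0.049·T) = 0.7587 μm/a
  r_corr = 0.1262 + 0.7587 = 0.8849 μm/a
Power-law: D(12) = r_corr · 12^0.667
  D(12) = 0.8849 × 12^0.667 = 0.8849 × 5.246 = 4.642 μm
  Mass loss = 4.642 μm × 8.96 g/cm³ = 41.59 g·m⁻²

D(12) = 41.6 g·m⁻²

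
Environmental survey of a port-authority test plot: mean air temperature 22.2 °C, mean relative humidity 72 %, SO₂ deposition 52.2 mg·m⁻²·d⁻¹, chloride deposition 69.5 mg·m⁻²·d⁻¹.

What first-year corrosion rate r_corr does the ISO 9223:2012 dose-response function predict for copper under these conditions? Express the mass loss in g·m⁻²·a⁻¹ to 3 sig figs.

copper: temperature factor f = -0.080·(12.2) = -0.9760
  Pd branch = 0.0053·Pd^0.26·e^(0.059·RH+f) = 0.3907 μm/a
  Sd branch = 0.01025·Sd^0.27·e^(0.036·RH+0.049·T) = 1.277 μm/a
  r_corr = 0.3907 + 1.277 = 1.668 μm/a
Convert to mass loss: 1.668 μm/a × 8.96 g/cm³ = 14.94 g·m⁻²·a⁻¹

r_corr = 14.9 g·m⁻²·a⁻¹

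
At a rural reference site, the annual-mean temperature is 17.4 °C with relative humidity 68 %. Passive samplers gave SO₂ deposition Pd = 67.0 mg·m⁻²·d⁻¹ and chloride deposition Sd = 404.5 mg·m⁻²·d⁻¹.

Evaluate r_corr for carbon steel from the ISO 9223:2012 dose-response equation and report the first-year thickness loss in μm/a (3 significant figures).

carbon steel: temperature factor f = -0.054·(7.4) = -0.3996
  Pd branch = 1.77·Pd^0.52·e^(0.02·RH+f) = 41.17 μm/a
  Sd branch = 0.102·Sd^0.62·e^(0.033·RH+0.04·T) = 79.75 μm/a
  r_corr = 41.17 + 79.75 = 120.9 μm/a

r_corr = 121 μm/a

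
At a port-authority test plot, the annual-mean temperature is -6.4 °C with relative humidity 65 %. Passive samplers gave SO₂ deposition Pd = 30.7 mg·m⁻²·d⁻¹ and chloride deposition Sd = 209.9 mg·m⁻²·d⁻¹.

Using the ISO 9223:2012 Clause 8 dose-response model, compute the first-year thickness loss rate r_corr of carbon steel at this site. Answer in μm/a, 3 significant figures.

r_corr = 21.9 μm/a

carbon steel: f(T) = +0.150·(T−10) [T≤10 °C] = -2.4600
  sulphur-dioxide contribution → 3.292 μm/a
  chloride contribution → 18.56 μm/a
  ⇒ r_corr(carbon steel) = 21.85 μm/a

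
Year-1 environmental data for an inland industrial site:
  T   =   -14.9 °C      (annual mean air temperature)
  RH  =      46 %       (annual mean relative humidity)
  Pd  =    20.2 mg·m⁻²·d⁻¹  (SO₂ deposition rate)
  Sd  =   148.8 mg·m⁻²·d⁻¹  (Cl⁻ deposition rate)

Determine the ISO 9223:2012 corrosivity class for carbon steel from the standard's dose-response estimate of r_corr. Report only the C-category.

carbon steel: T≤10 °C ⇒ hinge +0.150·(-14.9−10) = -3.7350
  sulphur-dioxide contribution → 0.5061 μm/a
  chloride contribution → 5.702 μm/a
  ⇒ r_corr(carbon steel) = 6.208 μm/a
ISO 9223 Table 2 (carbon steel): 1.3 < 6.21 ≤ 25 μm/a ⇒ C2

C2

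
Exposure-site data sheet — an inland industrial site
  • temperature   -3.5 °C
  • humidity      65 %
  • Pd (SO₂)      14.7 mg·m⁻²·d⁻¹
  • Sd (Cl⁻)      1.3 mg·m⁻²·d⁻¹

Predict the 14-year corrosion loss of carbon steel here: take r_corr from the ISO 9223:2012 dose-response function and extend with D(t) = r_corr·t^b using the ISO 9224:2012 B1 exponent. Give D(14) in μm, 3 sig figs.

D(14) = 17.3 μm

carbon steel: temperature factor f = +0.150·(-13.5) = -2.0250
  sulphur-dioxide contribution → 3.468 μm/a
  chloride contribution → 0.8913 μm/a
  ⇒ r_corr(carbon steel) = 4.36 μm/a
ISO 9224: D(t) = r_corr · t^b with b = 0.523 (carbon steel, B1)
  D(14) = 4.36 × 14^0.523 = 4.36 × 3.976 = 17.33 μm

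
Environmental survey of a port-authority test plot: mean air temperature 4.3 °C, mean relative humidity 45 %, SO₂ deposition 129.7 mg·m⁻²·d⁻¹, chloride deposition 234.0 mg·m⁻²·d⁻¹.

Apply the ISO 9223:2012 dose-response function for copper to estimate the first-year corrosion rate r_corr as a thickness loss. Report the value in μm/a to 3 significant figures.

copper: T≤10 °C ⇒ hinge +0.126·(4.3−10) = -0.7182
  Pd branch = 0.0053·Pd^0.26·e^(0.059·RH+f) = 0.1303 μm/a
  Cl⁻ term: 0.01025·234.0^0.27·exp(0.036·45+0.049·4.3) = 0.2789
  sum: 0.1303 + 0.2789 → r_corr = 0.4092 μm/a

r_corr = 0.409 μm/a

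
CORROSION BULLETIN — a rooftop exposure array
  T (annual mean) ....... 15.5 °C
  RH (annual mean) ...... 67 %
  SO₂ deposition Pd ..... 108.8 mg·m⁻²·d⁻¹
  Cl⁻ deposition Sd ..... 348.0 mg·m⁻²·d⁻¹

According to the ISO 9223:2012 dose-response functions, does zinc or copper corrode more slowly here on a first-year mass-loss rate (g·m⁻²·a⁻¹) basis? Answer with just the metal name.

copper

zinc: T>10 °C ⇒ hinge -0.071·(15.5−10) = -0.3905
  sulphur-dioxide contribution → 1.498 μm/a
  chloride contribution → 3.138 μm/a
  total first-year rate 4.637 μm/a
  mass loss = 4.637 μm/a × 7.14 g/cm³ = 33.11 g·m⁻²·a⁻¹
copper: temperature factor f = -0.080·(5.5) = -0.4400
  sulphur-dioxide contribution → 0.6018 μm/a
  chloride contribution → 1.187 μm/a
  ⇒ r_corr(copper) = 1.788 μm/a
  mass loss = 1.788 μm/a × 8.96 g/cm³ = 16.02 g·m⁻²·a⁻¹
Ordering by g·m⁻²·a⁻¹: zinc (33.1) > copper (16)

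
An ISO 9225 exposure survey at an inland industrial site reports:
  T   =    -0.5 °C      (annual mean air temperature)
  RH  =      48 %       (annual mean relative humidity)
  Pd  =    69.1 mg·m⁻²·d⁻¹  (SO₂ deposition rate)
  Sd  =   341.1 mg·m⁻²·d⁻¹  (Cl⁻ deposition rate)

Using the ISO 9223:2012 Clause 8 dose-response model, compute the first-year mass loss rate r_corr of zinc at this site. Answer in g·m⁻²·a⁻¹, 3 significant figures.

r_corr = 8.51 g·m⁻²·a⁻¹

zinc: T≤10 °C ⇒ hinge +0.038·(-0.5−10) = -0.3990
  Pd branch = 0.0129·Pd^0.44·e^(0.046·RH+f) = 0.5077 μm/a
  Cl⁻ term: 0.0175·341.1^0.57·exp(0.008·48+0.085·-0.5) = 0.6841
  sum: 0.5077 + 0.6841 → r_corr = 1.192 μm/a
Convert to mass loss: 1.192 μm/a × 7.14 g/cm³ = 8.509 g·m⁻²·a⁻¹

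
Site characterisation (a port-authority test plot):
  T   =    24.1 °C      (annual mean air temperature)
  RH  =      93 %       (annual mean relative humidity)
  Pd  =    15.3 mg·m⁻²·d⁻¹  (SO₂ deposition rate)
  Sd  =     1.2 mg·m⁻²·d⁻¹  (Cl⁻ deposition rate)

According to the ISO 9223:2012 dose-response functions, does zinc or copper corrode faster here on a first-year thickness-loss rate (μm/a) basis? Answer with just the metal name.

copper

zinc: T>10 °C ⇒ hinge -0.071·(24.1−10) = -1.0011
  Pd branch = 0.0129·Pd^0.44·e^(0.046·RH+f) = 1.135 μm/a
  Sd branch = 0.0175·Sd^0.57·e^(0.008·RH+0.085·T) = 0.3169 μm/a
  r_corr = 1.135 + 0.3169 = 1.452 μm/a
copper: f(T) = -0.080·(T−10) [T>10 °C] = -1.1280
  SO₂ term: 0.0053·15.3^0.26·exp(0.059·93-1.1280) = 0.8421
  Sd branch = 0.01025·Sd^0.27·e^(0.036·RH+0.049·T) = 0.9977 μm/a
  r_corr = 0.8421 + 0.9977 = 1.84 μm/a
Ordering by μm/a: copper (1.84) > zinc (1.45)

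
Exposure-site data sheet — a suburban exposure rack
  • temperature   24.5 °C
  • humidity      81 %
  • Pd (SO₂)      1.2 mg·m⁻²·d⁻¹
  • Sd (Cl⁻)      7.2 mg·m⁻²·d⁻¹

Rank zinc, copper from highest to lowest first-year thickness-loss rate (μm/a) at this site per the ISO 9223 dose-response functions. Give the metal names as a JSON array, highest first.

["copper", "zinc"]

zinc: temperature factor f = -0.071·(14.5) = -1.0295
  Pd branch = 0.0129·Pd^0.44·e^(0.046·RH+f) = 0.2073 μm/a
  Cl⁻ term: 0.0175·7.2^0.57·exp(0.008·81+0.085·24.5) = 0.8271
  sum: 0.2073 + 0.8271 → r_corr = 1.034 μm/a
copper: temperature factor f = -0.080·(14.5) = -1.1600
  SO₂ term: 0.0053·1.2^0.26·exp(0.059·81-1.1600) = 0.2073
  Sd branch = 0.01025·Sd^0.27·e^(0.036·RH+0.049·T) = 1.071 μm/a
  r_corr = 0.2073 + 1.071 = 1.279 μm/a
Ordering by μm/a: copper (1.28) > zinc (1.03)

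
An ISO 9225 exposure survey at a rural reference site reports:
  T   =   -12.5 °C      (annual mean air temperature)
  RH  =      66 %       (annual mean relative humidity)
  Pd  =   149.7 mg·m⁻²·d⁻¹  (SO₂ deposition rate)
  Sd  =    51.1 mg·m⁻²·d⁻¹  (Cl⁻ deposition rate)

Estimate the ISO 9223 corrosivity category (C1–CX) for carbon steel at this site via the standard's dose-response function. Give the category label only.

C2

carbon steel: T≤10 °C ⇒ hinge +0.150·(-12.5−10) = -3.3750
  sulphur-dioxide contribution → 3.066 μm/a
  chloride contribution → 6.26 μm/a
  total first-year rate 9.326 μm/a
9.33 μm/a falls in (1.3, 25] for carbon steel → category C2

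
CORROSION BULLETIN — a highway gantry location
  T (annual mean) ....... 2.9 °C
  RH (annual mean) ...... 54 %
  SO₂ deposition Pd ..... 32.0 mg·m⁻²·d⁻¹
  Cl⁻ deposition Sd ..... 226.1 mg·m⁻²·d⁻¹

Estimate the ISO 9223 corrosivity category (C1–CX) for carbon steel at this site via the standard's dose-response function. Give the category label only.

C3

carbon steel: f(T) = +0.150·(T−10) [T≤10 °C] = -1.0650
  Pd branch = 1.77·Pd^0.52·e^(0.02·RH+f) = 10.89 μm/a
  Cl⁻ term: 0.102·226.1^0.62·exp(0.033·54+0.04·2.9) = 19.61
  sum: 10.89 + 19.61 → r_corr = 30.51 μm/a
Category bounds: 25…50 μm/a bracket r_corr ⇒ C3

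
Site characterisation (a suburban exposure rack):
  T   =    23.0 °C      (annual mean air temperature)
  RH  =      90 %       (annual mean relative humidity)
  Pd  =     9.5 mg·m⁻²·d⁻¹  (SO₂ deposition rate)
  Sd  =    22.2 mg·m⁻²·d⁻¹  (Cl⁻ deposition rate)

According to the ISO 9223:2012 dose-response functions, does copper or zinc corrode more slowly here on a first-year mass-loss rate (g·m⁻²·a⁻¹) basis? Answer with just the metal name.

zinc

copper: temperature factor f = -0.080·(13.0) = -1.0400
  SO₂ term: 0.0053·9.5^0.26·exp(0.059·90-1.0400) = 0.6806
  Sd branch = 0.01025·Sd^0.27·e^(0.036·RH+0.049·T) = 1.866 μm/a
  sum: 0.6806 + 1.866 → r_corr = 2.546 μm/a
  mass loss = 2.546 μm/a × 8.96 g/cm³ = 22.81 g·m⁻²·a⁻¹
zinc: f(T) = -0.071·(T−10) [T>10 °C] = -0.9230
  SO₂ term: 0.0129·9.5^0.44·exp(0.046·90-0.9230) = 0.8668
  Sd branch = 0.0175·Sd^0.57·e^(0.008·RH+0.085·T) = 1.487 μm/a
  sum: 0.8668 + 1.487 → r_corr = 2.353 μm/a
  mass loss = 2.353 μm/a × 7.14 g/cm³ = 16.8 g·m⁻²·a⁻¹
Ordering by g·m⁻²·a⁻¹: copper (22.8) > zinc (16.8)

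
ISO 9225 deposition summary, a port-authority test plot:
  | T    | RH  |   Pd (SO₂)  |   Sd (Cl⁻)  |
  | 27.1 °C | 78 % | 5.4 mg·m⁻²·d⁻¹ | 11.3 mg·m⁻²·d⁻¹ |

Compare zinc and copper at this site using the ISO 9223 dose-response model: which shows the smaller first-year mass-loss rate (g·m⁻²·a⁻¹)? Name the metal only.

zinc

zinc: temperature factor f = -0.071·(17.1) = -1.2141
  Pd branch = 0.0129·Pd^0.44·e^(0.046·RH+f) = 0.2909 μm/a
  Sd branch = 0.0175·Sd^0.57·e^(0.008·RH+0.085·T) = 1.302 μm/a
  r_corr = 0.2909 + 1.302 = 1.593 μm/a
  mass loss = 1.593 μm/a × 7.14 g/cm³ = 11.38 g·m⁻²·a⁻¹
copper: f(T) = -0.080·(T−10) [T>10 °C] = -1.3680
  Pd branch = 0.0053·Pd^0.26·e^(0.059·RH+f) = 0.2085 μm/a
  Sd branch = 0.01025·Sd^0.27·e^(0.036·RH+0.049·T) = 1.234 μm/a
  r_corr = 0.2085 + 1.234 = 1.442 μm/a
  mass loss = 1.442 μm/a × 8.96 g/cm³ = 12.92 g·m⁻²·a⁻¹
Ordering by g·m⁻²·a⁻¹: copper (12.9) > zinc (11.4)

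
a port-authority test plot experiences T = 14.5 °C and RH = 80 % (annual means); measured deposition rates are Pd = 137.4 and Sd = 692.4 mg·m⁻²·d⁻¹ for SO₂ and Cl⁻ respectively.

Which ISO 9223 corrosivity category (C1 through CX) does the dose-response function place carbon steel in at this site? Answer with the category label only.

CX

carbon steel: T>10 °C ⇒ hinge -0.054·(14.5−10) = -0.2430
  Pd branch = 1.77·Pd^0.52·e^(0.02·RH+f) = 88.93 μm/a
  Cl⁻ term: 0.102·692.4^0.62·exp(0.033·80+0.04·14.5) = 147.2
  sum: 88.93 + 147.2 → r_corr = 236.2 μm/a
Category bounds: 200…700 μm/a bracket r_corr ⇒ CX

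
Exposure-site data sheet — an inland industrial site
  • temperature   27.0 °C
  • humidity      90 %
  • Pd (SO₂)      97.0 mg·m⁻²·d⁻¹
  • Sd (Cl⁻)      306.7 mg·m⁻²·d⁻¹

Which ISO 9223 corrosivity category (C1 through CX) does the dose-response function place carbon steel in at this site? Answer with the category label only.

CX

carbon steel: f(T) = -0.054·(T−10) [T>10 °C] = -0.9180
  Pd branch = 1.77·Pd^0.52·e^(0.02·RH+f) = 46.15 μm/a
  Sd branch = 0.102·Sd^0.62·e^(0.033·RH+0.04·T) = 203.8 μm/a
  sum: 46.15 + 203.8 → r_corr = 250 μm/a
250 μm/a falls in (200, 700] for carbon steel → category CX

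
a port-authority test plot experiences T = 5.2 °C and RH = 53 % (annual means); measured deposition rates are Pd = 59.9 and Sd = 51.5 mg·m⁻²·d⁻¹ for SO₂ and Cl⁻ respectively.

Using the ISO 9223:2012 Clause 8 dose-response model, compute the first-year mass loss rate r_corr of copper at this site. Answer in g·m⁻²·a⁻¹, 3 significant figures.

copper: T≤10 °C ⇒ hinge +0.126·(5.2−10) = -0.6048
  sulphur-dioxide contribution → 0.1913 μm/a
  chloride contribution → 0.2583 μm/a
  total first-year rate 0.4497 μm/a
Convert to mass loss: 0.4497 μm/a × 8.96 g/cm³ = 4.029 g·m⁻²·a⁻¹

r_corr = 4.03 g·m⁻²·a⁻¹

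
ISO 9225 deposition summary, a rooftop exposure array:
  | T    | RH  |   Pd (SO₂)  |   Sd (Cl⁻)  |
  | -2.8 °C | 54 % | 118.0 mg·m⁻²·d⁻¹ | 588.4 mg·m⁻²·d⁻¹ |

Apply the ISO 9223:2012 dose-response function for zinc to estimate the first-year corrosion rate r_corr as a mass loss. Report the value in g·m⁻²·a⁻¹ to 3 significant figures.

r_corr = 11.3 g·m⁻²·a⁻¹

zinc: T≤10 °C ⇒ hinge +0.038·(-2.8−10) = -0.4864
  SO₂ term: 0.0129·118.0^0.44·exp(0.046·54-0.4864) = 0.7758
  Sd branch = 0.0175·Sd^0.57·e^(0.008·RH+0.085·T) = 0.8054 μm/a
  sum: 0.7758 + 0.8054 → r_corr = 1.581 μm/a
Convert to mass loss: 1.581 μm/a × 7.14 g/cm³ = 11.29 g·m⁻²·a⁻¹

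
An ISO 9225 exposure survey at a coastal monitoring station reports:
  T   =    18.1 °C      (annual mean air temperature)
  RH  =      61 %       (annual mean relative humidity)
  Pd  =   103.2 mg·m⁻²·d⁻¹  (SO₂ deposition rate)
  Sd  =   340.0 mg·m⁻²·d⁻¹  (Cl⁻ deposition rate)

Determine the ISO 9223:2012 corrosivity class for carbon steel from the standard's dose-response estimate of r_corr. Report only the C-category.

carbon steel: temperature factor f = -0.054·(8.1) = -0.4374
  SO₂ term: 1.77·103.2^0.52·exp(0.02·61-0.4374) = 43.15
  Sd branch = 0.102·Sd^0.62·e^(0.033·RH+0.04·T) = 58.45 μm/a
  sum: 43.15 + 58.45 → r_corr = 101.6 μm/a
ISO 9223 Table 2 (carbon steel): 80 < 102 ≤ 200 μm/a ⇒ C5

C5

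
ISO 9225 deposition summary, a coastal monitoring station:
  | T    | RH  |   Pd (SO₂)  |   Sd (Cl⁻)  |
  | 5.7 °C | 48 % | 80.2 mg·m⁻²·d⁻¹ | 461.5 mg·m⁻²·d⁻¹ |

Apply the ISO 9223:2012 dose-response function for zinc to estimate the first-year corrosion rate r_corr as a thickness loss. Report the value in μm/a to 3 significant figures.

r_corr = 2.06 μm/a

zinc: T≤10 °C ⇒ hinge +0.038·(5.7−10) = -0.1634
  SO₂ term: 0.0129·80.2^0.44·exp(0.046·48-0.1634) = 0.6861
  Cl⁻ term: 0.0175·461.5^0.57·exp(0.008·48+0.085·5.7) = 1.377
  r_corr = 0.6861 + 1.377 = 2.063 μm/a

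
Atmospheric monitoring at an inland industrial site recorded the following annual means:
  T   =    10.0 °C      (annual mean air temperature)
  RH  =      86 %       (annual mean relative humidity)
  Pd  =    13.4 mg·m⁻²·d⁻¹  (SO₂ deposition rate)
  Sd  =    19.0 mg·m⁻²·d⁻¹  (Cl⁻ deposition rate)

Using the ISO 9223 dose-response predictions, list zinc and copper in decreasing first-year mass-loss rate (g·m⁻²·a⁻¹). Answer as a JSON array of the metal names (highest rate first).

zinc: f(T) = +0.038·(T−10) [T≤10 °C] = +0.0000
  sulphur-dioxide contribution → 2.111 μm/a
  chloride contribution → 0.4364 μm/a
  ⇒ r_corr(zinc) = 2.548 μm/a
  mass loss = 2.548 μm/a × 7.14 g/cm³ = 18.19 g·m⁻²·a⁻¹
copper: T≤10 °C ⇒ hinge +0.126·(10.0−10) = +0.0000
  sulphur-dioxide contribution → 1.663 μm/a
  chloride contribution → 0.8192 μm/a
  ⇒ r_corr(copper) = 2.482 μm/a
  mass loss = 2.482 μm/a × 8.96 g/cm³ = 22.24 g·m⁻²·a⁻¹
Ordering by g·m⁻²·a⁻¹: copper (22.2) > zinc (18.2)

["copper", "zinc"]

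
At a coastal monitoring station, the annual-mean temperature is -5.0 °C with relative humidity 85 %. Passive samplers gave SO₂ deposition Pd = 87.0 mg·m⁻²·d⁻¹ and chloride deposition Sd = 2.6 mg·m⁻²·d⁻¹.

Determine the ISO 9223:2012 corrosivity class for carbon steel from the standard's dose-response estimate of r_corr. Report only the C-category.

carbon steel: f(T) = +0.150·(T−10) [T≤10 °C] = -2.2500
  SO₂ term: 1.77·87.0^0.52·exp(0.02·85-2.2500) = 10.42
  Sd branch = 0.102·Sd^0.62·e^(0.033·RH+0.04·T) = 2.496 μm/a
  r_corr = 10.42 + 2.496 = 12.91 μm/a
Category bounds: 1.3…25 μm/a bracket r_corr ⇒ C2

C2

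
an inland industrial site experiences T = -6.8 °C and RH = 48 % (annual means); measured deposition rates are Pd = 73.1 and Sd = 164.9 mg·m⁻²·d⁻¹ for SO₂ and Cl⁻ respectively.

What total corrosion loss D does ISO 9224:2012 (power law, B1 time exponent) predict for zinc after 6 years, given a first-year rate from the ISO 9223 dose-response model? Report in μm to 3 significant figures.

D(6) = 2.89 μm

zinc: temperature factor f = +0.038·(-16.8) = -0.6384
  sulphur-dioxide contribution → 0.4096 μm/a
  chloride contribution → 0.2646 μm/a
  total first-year rate 0.6742 μm/a
Long-term exponent b (ISO 9224 Table 2, B1) = 0.813
  D(6) = 0.6742 × 6^0.813 = 0.6742 × 4.292 = 2.894 μm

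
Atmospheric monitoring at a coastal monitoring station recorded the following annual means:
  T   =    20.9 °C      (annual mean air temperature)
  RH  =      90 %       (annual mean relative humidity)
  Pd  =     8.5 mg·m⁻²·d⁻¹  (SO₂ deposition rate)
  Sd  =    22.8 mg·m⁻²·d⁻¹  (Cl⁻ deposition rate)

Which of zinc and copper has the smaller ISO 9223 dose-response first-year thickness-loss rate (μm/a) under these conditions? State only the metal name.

zinc

zinc: f(T) = -0.071·(T−10) [T>10 °C] = -0.7739
  Pd branch = 0.0129·Pd^0.44·e^(0.046·RH+f) = 0.9581 μm/a
  Cl⁻ term: 0.0175·22.8^0.57·exp(0.008·90+0.085·20.9) = 1.263
  r_corr = 0.9581 + 1.263 = 2.221 μm/a
copper: f(T) = -0.080·(T−10) [T>10 °C] = -0.8720
  SO₂ term: 0.0053·8.5^0.26·exp(0.059·90-0.8720) = 0.7822
  Cl⁻ term: 0.01025·22.8^0.27·exp(0.036·90+0.049·20.9) = 1.695
  sum: 0.7822 + 1.695 → r_corr = 2.477 μm/a
Ordering by μm/a: copper (2.48) > zinc (2.22)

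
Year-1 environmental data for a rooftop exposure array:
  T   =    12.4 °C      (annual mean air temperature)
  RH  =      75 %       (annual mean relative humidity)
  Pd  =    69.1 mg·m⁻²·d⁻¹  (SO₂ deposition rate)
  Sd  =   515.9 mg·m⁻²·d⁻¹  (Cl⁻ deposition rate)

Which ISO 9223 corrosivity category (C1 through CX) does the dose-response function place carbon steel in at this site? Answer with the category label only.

carbon steel: temperature factor f = -0.054·(2.4) = -0.1296
  sulphur-dioxide contribution → 63.05 μm/a
  chloride contribution → 95.65 μm/a
  ⇒ r_corr(carbon steel) = 158.7 μm/a
159 μm/a falls in (80, 200] for carbon steel → category C5

C5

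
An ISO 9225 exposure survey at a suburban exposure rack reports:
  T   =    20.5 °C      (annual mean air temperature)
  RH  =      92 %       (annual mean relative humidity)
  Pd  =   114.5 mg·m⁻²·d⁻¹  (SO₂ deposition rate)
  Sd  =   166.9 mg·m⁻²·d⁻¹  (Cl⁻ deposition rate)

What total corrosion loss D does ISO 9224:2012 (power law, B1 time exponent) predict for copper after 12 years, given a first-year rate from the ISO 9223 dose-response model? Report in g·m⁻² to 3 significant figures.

D(12) = 228 g·m⁻²

copper: temperature factor f = -0.080·(10.5) = -0.8400
  sulphur-dioxide contribution → 1.787 μm/a
  chloride contribution → 3.058 μm/a
  total first-year rate 4.845 μm/a
Long-term exponent b (ISO 9224 Table 2, B1) = 0.667
  D(12) = 4.845 × 12^0.667 = 4.845 × 5.246 = 25.42 μm
  Mass loss = 25.42 μm × 8.96 g/cm³ = 227.7 g·m⁻²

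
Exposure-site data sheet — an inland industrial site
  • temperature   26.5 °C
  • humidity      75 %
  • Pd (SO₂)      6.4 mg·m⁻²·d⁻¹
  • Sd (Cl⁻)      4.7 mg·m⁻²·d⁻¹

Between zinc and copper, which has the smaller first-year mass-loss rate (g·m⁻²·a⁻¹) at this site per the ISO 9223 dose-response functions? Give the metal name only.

zinc: f(T) = -0.071·(T−10) [T>10 °C] = -1.1715
  SO₂ term: 0.0129·6.4^0.44·exp(0.046·75-1.1715) = 0.285
  Cl⁻ term: 0.0175·4.7^0.57·exp(0.008·75+0.085·26.5) = 0.7328
  r_corr = 0.285 + 0.7328 = 1.018 μm/a
  mass loss = 1.018 μm/a × 7.14 g/cm³ = 7.267 g·m⁻²·a⁻¹
copper: temperature factor f = -0.080·(16.5) = -1.3200
  Pd branch = 0.0053·Pd^0.26·e^(0.059·RH+f) = 0.1916 μm/a
  Cl⁻ term: 0.01025·4.7^0.27·exp(0.036·75+0.049·26.5) = 0.8486
  sum: 0.1916 + 0.8486 → r_corr = 1.04 μm/a
  mass loss = 1.04 μm/a × 8.96 g/cm³ = 9.32 g·m⁻²·a⁻¹
Ordering by g·m⁻²·a⁻¹: copper (9.32) > zinc (7.27)

zinc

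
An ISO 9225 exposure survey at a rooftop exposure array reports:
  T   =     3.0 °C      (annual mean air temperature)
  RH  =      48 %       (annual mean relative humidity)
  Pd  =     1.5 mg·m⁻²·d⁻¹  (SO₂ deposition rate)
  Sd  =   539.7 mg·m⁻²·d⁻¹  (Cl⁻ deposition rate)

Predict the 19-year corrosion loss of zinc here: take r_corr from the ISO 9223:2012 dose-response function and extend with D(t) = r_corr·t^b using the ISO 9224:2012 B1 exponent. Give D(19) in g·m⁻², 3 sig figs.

zinc: temperature factor f = +0.038·(-7.0) = -0.2660
  Pd branch = 0.0129·Pd^0.44·e^(0.046·RH+f) = 0.1075 μm/a
  Cl⁻ term: 0.0175·539.7^0.57·exp(0.008·48+0.085·3.0) = 1.196
  r_corr = 0.1075 + 1.196 = 1.304 μm/a
Long-term exponent b (ISO 9224 Table 2, B1) = 0.813
  D(19) = 1.304 × 19^0.813 = 1.304 × 10.96 = 14.28 μm
  Mass loss = 14.28 μm × 7.14 g/cm³ = 102 g·m⁻²

D(19) = 102 g·m⁻²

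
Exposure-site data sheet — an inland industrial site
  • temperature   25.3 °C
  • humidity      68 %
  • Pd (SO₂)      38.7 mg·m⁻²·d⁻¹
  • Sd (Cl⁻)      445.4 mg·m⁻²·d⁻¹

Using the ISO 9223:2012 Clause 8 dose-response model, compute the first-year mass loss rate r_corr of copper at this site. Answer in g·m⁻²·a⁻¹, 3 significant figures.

r_corr = 21.0 g·m⁻²·a⁻¹

copper: temperature factor f = -0.080·(15.3) = -1.2240
  sulphur-dioxide contribution → 0.2228 μm/a
  chloride contribution → 2.125 μm/a
  total first-year rate 2.348 μm/a
Convert to mass loss: 2.348 μm/a × 8.96 g/cm³ = 21.04 g·m⁻²·a⁻¹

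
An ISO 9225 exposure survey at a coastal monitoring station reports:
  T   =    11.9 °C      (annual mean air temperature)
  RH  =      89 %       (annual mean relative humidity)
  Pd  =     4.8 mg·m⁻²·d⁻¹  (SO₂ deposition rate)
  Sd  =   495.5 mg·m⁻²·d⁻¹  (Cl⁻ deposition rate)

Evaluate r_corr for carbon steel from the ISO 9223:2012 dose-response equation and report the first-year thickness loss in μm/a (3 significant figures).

carbon steel: temperature factor f = -0.054·(1.9) = -0.1026
  SO₂ term: 1.77·4.8^0.52·exp(0.02·89-0.1026) = 21.41
  Sd branch = 0.102·Sd^0.62·e^(0.033·RH+0.04·T) = 145.1 μm/a
  r_corr = 21.41 + 145.1 = 166.6 μm/a

r_corr = 167 μm/a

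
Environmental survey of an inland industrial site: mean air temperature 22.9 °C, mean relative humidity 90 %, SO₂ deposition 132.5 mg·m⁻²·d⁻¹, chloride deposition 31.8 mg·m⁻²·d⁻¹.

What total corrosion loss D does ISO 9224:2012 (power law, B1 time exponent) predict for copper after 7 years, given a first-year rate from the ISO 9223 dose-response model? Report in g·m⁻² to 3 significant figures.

D(7) = 112 g·m⁻²

copper: temperature factor f = -0.080·(12.9) = -1.0320
  Pd branch = 0.0053·Pd^0.26·e^(0.059·RH+f) = 1.361 μm/a
  Cl⁻ term: 0.01025·31.8^0.27·exp(0.036·90+0.049·22.9) = 2.046
  r_corr = 1.361 + 2.046 = 3.407 μm/a
Long-term exponent b (ISO 9224 Table 2, B1) = 0.667
  D(7) = 3.407 × 7^0.667 = 3.407 × 3.662 = 12.47 μm
  Mass loss = 12.47 μm × 8.96 g/cm³ = 111.8 g·m⁻²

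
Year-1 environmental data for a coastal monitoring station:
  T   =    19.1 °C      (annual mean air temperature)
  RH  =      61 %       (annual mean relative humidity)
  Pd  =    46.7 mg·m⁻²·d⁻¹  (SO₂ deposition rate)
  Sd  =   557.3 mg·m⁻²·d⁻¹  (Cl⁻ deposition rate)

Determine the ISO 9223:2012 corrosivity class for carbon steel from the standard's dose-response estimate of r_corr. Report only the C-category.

C5

carbon steel: temperature factor f = -0.054·(9.1) = -0.4914
  sulphur-dioxide contribution → 27.07 μm/a
  chloride contribution → 82.64 μm/a
  ⇒ r_corr(carbon steel) = 109.7 μm/a
110 μm/a falls in (80, 200] for carbon steel → category C5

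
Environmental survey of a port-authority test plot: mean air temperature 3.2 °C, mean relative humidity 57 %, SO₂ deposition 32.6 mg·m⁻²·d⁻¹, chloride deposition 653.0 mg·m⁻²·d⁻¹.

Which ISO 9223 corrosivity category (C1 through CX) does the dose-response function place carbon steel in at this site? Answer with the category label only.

carbon steel: T≤10 °C ⇒ hinge +0.150·(3.2−10) = -1.0200
  Pd branch = 1.77·Pd^0.52·e^(0.02·RH+f) = 12.22 μm/a
  Sd branch = 0.102·Sd^0.62·e^(0.033·RH+0.04·T) = 42.3 μm/a
  sum: 12.22 + 42.3 → r_corr = 54.52 μm/a
ISO 9223 Table 2 (carbon steel): 50 < 54.5 ≤ 80 μm/a ⇒ C4

C4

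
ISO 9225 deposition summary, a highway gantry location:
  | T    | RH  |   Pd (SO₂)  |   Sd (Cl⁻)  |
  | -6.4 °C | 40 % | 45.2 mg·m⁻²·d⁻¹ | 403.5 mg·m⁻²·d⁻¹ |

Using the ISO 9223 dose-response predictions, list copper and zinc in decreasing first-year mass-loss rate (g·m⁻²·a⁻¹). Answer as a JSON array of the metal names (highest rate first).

copper: f(T) = +0.126·(T−10) [T≤10 °C] = -2.0664
  SO₂ term: 0.0053·45.2^0.26·exp(0.059·40-2.0664) = 0.01915
  Cl⁻ term: 0.01025·403.5^0.27·exp(0.036·40+0.049·-6.4) = 0.1598
  sum: 0.01915 + 0.1598 → r_corr = 0.1789 μm/a
  mass loss = 0.1789 μm/a × 8.96 g/cm³ = 1.603 g·m⁻²·a⁻¹
zinc: temperature factor f = +0.038·(-16.4) = -0.6232
  Pd branch = 0.0129·Pd^0.44·e^(0.046·RH+f) = 0.233 μm/a
  Sd branch = 0.0175·Sd^0.57·e^(0.008·RH+0.085·T) = 0.4276 μm/a
  sum: 0.233 + 0.4276 → r_corr = 0.6606 μm/a
  mass loss = 0.6606 μm/a × 7.14 g/cm³ = 4.717 g·m⁻²·a⁻¹
Ordering by g·m⁻²·a⁻¹: zinc (4.72) > copper (1.6)

["zinc", "copper"]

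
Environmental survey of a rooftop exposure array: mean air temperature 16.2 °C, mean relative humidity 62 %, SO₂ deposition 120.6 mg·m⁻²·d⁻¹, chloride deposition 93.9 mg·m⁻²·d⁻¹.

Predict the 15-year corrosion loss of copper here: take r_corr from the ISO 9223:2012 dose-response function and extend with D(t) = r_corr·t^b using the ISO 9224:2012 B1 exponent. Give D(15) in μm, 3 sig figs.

copper: T>10 °C ⇒ hinge -0.080·(16.2−10) = -0.4960
  Pd branch = 0.0053·Pd^0.26·e^(0.059·RH+f) = 0.4352 μm/a
  Sd branch = 0.01025·Sd^0.27·e^(0.036·RH+0.049·T) = 0.7202 μm/a
  r_corr = 0.4352 + 0.7202 = 1.155 μm/a
Long-term exponent b (ISO 9224 Table 2, B1) = 0.667
  D(15) = 1.155 × 15^0.667 = 1.155 × 6.088 = 7.033 μm

D(15) = 7.03 μm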